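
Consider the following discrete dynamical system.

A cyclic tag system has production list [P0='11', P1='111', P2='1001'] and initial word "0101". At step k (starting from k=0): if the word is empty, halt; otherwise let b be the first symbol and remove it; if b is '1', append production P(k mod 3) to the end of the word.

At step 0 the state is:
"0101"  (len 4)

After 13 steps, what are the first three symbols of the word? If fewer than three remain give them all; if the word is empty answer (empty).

001

gen 0: "0101"  (len 4)
gen 1: "101"  (len 3)
gen 2: "01111"  (len 5)
gen 3: "1111"  (len 4)
gen 4: "11111"  (len 5)
gen 5: "1111111"  (len 7)
gen 6: "1111111001"  (len 10)
gen 7: "11111100111"  (len 11)
gen 8: "1111100111111"  (len 13)
gen 9: "1111001111111001"  (len 16)
gen 10: "11100111111100111"  (len 17)
gen 11: "1100111111100111111"  (len 19)
gen 12: "1001111111001111111001"  (len 22)
gen 13: "00111111100111111100111"  (len 23)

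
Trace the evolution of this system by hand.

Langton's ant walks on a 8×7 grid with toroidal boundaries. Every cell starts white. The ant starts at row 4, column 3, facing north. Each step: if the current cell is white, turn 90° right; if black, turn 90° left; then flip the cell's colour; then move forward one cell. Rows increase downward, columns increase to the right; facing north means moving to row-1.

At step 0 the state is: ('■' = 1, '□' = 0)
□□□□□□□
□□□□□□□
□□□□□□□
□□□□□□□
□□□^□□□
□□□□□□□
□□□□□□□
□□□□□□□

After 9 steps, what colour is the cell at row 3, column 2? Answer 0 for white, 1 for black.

1

0) □□□□□□□
□□□□□□□
□□□□□□□
□□□□□□□
□□□^□□□
□□□□□□□
□□□□□□□
□□□□□□□
1) □□□□□□□
□□□□□□□
□□□□□□□
□□□□□□□
□□□■>□□
□□□□□□□
□□□□□□□
□□□□□□□
2) □□□□□□□
□□□□□□□
□□□□□□□
□□□□□□□
□□□■■□□
□□□□v□□
□□□□□□□
□□□□□□□
3) □□□□□□□
□□□□□□□
□□□□□□□
□□□□□□□
□□□■■□□
□□□<■□□
□□□□□□□
□□□□□□□
4) □□□□□□□
□□□□□□□
□□□□□□□
□□□□□□□
□□□^■□□
□□□■■□□
□□□□□□□
□□□□□□□
5) □□□□□□□
□□□□□□□
□□□□□□□
□□□□□□□
□□<□■□□
□□□■■□□
□□□□□□□
□□□□□□□
6) □□□□□□□
□□□□□□□
□□□□□□□
□□^□□□□
□□■□■□□
□□□■■□□
□□□□□□□
□□□□□□□
7) □□□□□□□
□□□□□□□
□□□□□□□
□□■>□□□
□□■□■□□
□□□■■□□
□□□□□□□
□□□□□□□
8) □□□□□□□
□□□□□□□
□□□□□□□
□□■■□□□
□□■v■□□
□□□■■□□
□□□□□□□
□□□□□□□
9) □□□□□□□
□□□□□□□
□□□□□□□
□□■■□□□
□□<■■□□
□□□■■□□
□□□□□□□
□□□□□□□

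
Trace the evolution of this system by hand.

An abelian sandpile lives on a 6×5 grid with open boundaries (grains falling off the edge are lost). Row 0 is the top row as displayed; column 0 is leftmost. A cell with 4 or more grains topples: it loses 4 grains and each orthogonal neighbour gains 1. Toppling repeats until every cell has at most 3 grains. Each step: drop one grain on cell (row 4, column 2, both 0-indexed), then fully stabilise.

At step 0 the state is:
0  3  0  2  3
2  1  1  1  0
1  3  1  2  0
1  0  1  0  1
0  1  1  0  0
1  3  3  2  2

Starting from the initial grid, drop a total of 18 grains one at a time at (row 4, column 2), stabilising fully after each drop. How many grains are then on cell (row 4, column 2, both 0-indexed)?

1

k=0  0  3  0  2  3
2  1  1  1  0
1  3  1  2  0
1  0  1  0  1
0  1  1  0  0
1  3  3  2  2
k=1  0  3  0  2  3
2  1  1  1  0
1  3  1  2  0
1  0  1  0  1
0  1  2  0  0
1  3  3  2  2
k=2  0  3  0  2  3
2  1  1  1  0
1  3  1  2  0
1  0  1  0  1
0  1  3  0  0
1  3  3  2  2
k=3  0  3  0  2  3
2  1  1  1  0
1  3  1  2  0
1  0  2  0  1
0  3  1  1  0
2  0  1  3  2
k=4  0  3  0  2  3
2  1  1  1  0
1  3  1  2  0
1  0  2  0  1
0  3  2  1  0
2  0  1  3  2
k=5  0  3  0  2  3
2  1  1  1  0
1  3  1  2  0
1  0  2  0  1
0  3  3  1  0
2  0  1  3  2
k=6  0  3  0  2  3
2  1  1  1  0
1  3  1  2  0
1  1  3  0  1
1  0  1  2  0
2  1  2  3  2
k=7  0  3  0  2  3
2  1  1  1  0
1  3  1  2  0
1  1  3  0  1
1  0  2  2  0
2  1  2  3  2
k=8  0  3  0  2  3
2  1  1  1  0
1  3  1  2  0
1  1  3  0  1
1  0  3  2  0
2  1  2  3  2
k=9  0  3  0  2  3
2  1  1  1  0
1  3  2  2  0
1  2  0  1  1
1  1  1  3  0
2  1  3  3  2
k=10  0  3  0  2  3
2  1  1  1  0
1  3  2  2  0
1  2  0  1  1
1  1  2  3  0
2  1  3  3  2
k=11  0  3  0  2  3
2  1  1  1  0
1  3  2  2  0
1  2  0  1  1
1  1  3  3  0
2  1  3  3  2
k=12  0  3  0  2  3
2  1  1  1  0
1  3  2  2  0
1  2  1  2  1
1  2  2  1  1
2  2  1  1  3
k=13  0  3  0  2  3
2  1  1  1  0
1  3  2  2  0
1  2  1  2  1
1  2  3  1  1
2  2  1  1  3
k=14  0  3  0  2  3
2  1  1  1  0
1  3  2  2  0
1  2  2  2  1
1  3  0  2  1
2  2  2  1  3
k=15  0  3  0  2  3
2  1  1  1  0
1  3  2  2  0
1  2  2  2  1
1  3  1  2  1
2  2  2  1  3
k=16  0  3  0  2  3
2  1  1  1  0
1  3  2  2  0
1  2  2  2  1
1  3  2  2  1
2  2  2  1  3
k=17  0  3  0  2  3
2  1  1  1  0
1  3  2  2  0
1  2  2  2  1
1  3  3  2  1
2  2  2  1  3
k=18  0  3  0  2  3
2  1  1  1  0
1  3  2  2  0
1  3  3  2  1
2  0  1  3  1
2  3  3  1  3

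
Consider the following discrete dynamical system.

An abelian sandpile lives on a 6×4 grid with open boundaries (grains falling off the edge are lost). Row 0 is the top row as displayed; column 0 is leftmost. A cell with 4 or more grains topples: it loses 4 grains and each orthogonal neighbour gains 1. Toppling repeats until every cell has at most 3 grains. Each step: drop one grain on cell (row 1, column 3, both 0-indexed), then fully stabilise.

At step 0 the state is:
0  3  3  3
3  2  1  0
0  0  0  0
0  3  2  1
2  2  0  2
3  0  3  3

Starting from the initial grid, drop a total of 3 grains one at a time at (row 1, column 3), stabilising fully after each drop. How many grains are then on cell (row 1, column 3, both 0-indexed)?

3

gen 0: 0  3  3  3
3  2  1  0
0  0  0  0
0  3  2  1
2  2  0  2
3  0  3  3
gen 1: 0  3  3  3
3  2  1  1
0  0  0  0
0  3  2  1
2  2  0  2
3  0  3  3
gen 2: 0  3  3  3
3  2  1  2
0  0  0  0
0  3  2  1
2  2  0  2
3  0  3  3
gen 3: 0  3  3  3
3  2  1  3
0  0  0  0
0  3  2  1
2  2  0  2
3  0  3  3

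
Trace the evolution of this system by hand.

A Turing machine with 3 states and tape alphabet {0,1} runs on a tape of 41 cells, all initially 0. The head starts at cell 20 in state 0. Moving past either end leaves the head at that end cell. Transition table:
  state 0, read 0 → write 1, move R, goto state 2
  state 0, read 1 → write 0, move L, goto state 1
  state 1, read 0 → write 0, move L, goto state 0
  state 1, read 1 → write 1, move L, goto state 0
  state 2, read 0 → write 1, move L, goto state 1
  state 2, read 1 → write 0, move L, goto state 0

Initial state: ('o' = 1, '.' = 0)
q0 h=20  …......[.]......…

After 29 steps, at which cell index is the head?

9

gen 0: q0 h=20  …......[.]......…
gen 1: q2 h=21  ….....o[.]......…
gen 2: q1 h=20  …......[o]o.....…
gen 3: q0 h=19  …......[.]oo....…
gen 4: q2 h=20  ….....o[o]o.....…
gen 5: q0 h=19  …......[o].o....…
gen 6: q1 h=18  …......[.]..o...…
gen 7: q0 h=17  …......[.]...o..…
gen 8: q2 h=18  ….....o[.]..o...…
gen 9: q1 h=17  …......[o]o..o..…
gen 10: q0 h=16  …......[.]oo..o.…
gen 11: q2 h=17  ….....o[o]o..o..…
gen 12: q0 h=16  …......[o].o..o.…
gen 13: q1 h=15  …......[.]..o..o…
gen 14: q0 h=14  …......[.]...o..…
gen 15: q2 h=15  ….....o[.]..o..o…
gen 16: q1 h=14  …......[o]o..o..…
gen 17: q0 h=13  …......[.]oo..o.…
gen 18: q2 h=14  ….....o[o]o..o..…
gen 19: q0 h=13  …......[o].o..o.…
gen 20: q1 h=12  …......[.]..o..o…
gen 21: q0 h=11  …......[.]...o..…
gen 22: q2 h=12  ….....o[.]..o..o…
gen 23: q1 h=11  …......[o]o..o..…
gen 24: q0 h=10  …......[.]oo..o.…
gen 25: q2 h=11  ….....o[o]o..o..…
gen 26: q0 h=10  …......[o].o..o.…
gen 27: q1 h= 9  …......[.]..o..o…
gen 28: q0 h= 8  …......[.]...o..…
gen 29: q2 h= 9  ….....o[.]..o..o…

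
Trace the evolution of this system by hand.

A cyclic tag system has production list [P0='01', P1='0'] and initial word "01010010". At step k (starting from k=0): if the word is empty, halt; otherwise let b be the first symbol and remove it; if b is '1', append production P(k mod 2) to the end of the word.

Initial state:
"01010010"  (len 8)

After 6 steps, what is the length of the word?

4

0) "01010010"  (len 8)
1) "1010010"  (len 7)
2) "0100100"  (len 7)
3) "100100"  (len 6)
4) "001000"  (len 6)
5) "01000"  (len 5)
6) "1000"  (len 4)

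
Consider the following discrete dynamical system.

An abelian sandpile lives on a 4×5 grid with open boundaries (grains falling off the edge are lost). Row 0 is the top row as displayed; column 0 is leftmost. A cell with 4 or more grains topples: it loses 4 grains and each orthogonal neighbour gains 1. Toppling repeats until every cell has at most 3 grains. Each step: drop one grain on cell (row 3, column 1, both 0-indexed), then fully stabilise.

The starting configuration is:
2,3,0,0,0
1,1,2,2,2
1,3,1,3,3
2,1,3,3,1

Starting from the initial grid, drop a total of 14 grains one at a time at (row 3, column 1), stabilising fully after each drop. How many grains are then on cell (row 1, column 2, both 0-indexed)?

step 0: 2,3,0,0,0
1,1,2,2,2
1,3,1,3,3
2,1,3,3,1
step 1: 2,3,0,0,0
1,1,2,2,2
1,3,1,3,3
2,2,3,3,1
step 2: 2,3,0,0,0
1,1,2,2,2
1,3,1,3,3
2,3,3,3,1
step 3: 2,3,0,0,0
1,2,3,3,3
2,1,0,2,0
3,2,2,1,3
step 4: 2,3,0,0,0
1,2,3,3,3
2,1,0,2,0
3,3,2,1,3
step 5: 2,3,0,0,0
1,2,3,3,3
3,2,0,2,0
0,1,3,1,3
step 6: 2,3,0,0,0
1,2,3,3,3
3,2,0,2,0
0,2,3,1,3
step 7: 2,3,0,0,0
1,2,3,3,3
3,2,0,2,0
0,3,3,1,3
step 8: 2,3,0,0,0
1,2,3,3,3
3,3,1,2,0
1,1,0,2,3
step 9: 2,3,0,0,0
1,2,3,3,3
3,3,1,2,0
1,2,0,2,3
step 10: 2,3,0,0,0
1,2,3,3,3
3,3,1,2,0
1,3,0,2,3
step 11: 2,3,0,0,0
2,3,3,3,3
0,1,2,2,0
3,1,1,2,3
step 12: 2,3,0,0,0
2,3,3,3,3
0,1,2,2,0
3,2,1,2,3
step 13: 2,3,0,0,0
2,3,3,3,3
0,1,2,2,0
3,3,1,2,3
step 14: 2,3,0,0,0
2,3,3,3,3
1,2,2,2,0
0,1,2,2,3

3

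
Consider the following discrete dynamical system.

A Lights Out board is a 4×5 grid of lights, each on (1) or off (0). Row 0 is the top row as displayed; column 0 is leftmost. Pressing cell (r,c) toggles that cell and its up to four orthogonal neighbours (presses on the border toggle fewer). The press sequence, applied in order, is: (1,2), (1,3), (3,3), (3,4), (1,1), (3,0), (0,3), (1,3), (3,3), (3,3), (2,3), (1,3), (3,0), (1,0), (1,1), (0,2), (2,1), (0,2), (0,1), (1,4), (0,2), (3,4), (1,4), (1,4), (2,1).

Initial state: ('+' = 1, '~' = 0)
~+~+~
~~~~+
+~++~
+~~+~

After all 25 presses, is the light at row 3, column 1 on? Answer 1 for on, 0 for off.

0

t=0: ~+~+~
~~~~+
+~++~
+~~+~
t=1: ~+++~
~++++
+~~+~
+~~+~
t=2: ~++~~
~+~~~
+~~~~
+~~+~
t=3: ~++~~
~+~~~
+~~+~
+~+~+
t=4: ~++~~
~+~~~
+~~++
+~++~
t=5: ~~+~~
+~+~~
++~++
+~++~
t=6: ~~+~~
+~+~~
~+~++
~+++~
t=7: ~~~++
+~++~
~+~++
~+++~
t=8: ~~~~+
+~~~+
~+~~+
~+++~
t=9: ~~~~+
+~~~+
~+~++
~+~~+
t=10: ~~~~+
+~~~+
~+~~+
~+++~
t=11: ~~~~+
+~~++
~+++~
~++~~
t=12: ~~~++
+~+~~
~++~~
~++~~
t=13: ~~~++
+~+~~
+++~~
+~+~~
t=14: +~~++
~++~~
~++~~
+~+~~
t=15: ++~++
+~~~~
~~+~~
+~+~~
t=16: +~+~+
+~+~~
~~+~~
+~+~~
t=17: +~+~+
+++~~
++~~~
+++~~
t=18: ++~++
++~~~
++~~~
+++~~
t=19: ~~+++
+~~~~
++~~~
+++~~
t=20: ~~++~
+~~++
++~~+
+++~~
t=21: ~+~~~
+~+++
++~~+
+++~~
t=22: ~+~~~
+~+++
++~~~
+++++
t=23: ~+~~+
+~+~~
++~~+
+++++
t=24: ~+~~~
+~+++
++~~~
+++++
t=25: ~+~~~
+++++
~~+~~
+~+++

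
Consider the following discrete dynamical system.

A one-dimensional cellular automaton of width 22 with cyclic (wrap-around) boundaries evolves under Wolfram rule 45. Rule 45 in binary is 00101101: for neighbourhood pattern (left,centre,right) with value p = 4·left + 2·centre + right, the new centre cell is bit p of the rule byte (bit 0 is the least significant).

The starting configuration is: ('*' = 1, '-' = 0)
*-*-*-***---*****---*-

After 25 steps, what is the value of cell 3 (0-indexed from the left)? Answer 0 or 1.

1

k=0  *-*-*-***---*****---*-
k=1  *******---*-*-----*-**
k=2  --------*-***-***-***-
k=3  *******-***--**--**---
k=4  *------**----*---*--*-
k=5  *-****-*--**-*-*-*--**
k=6  -**---**--*-******--*-
k=7  -*--*-*---***-------*-
k=8  -*--***-*-*---*****-*-
k=9  -*--*--****-*-*----**-
k=10  -*--*--*---****-**-*--
k=11  -*--*--*-*-*---**-**-*
k=12  **--*--*****-*-*-**-**
k=13  ----*--*----******-**-
k=14  ***-*--*-**-*-----**--
k=15  *--**--***-**-***-*---
k=16  *--*---*--**-**--**-*-
k=17  *--*-*-*--*-**---*-***
k=18  ---*****--***--*-***--
k=19  **-*------*----***---*
k=20  --**-****-*-**-*---*-*
k=21  --*-**---****-**-*-***
k=22  --***--*-*---**-****--
k=23  *-*----***-*-*-**----*
k=24  -**-**-*--******--**-*
k=25  **-**-**--*-------*-**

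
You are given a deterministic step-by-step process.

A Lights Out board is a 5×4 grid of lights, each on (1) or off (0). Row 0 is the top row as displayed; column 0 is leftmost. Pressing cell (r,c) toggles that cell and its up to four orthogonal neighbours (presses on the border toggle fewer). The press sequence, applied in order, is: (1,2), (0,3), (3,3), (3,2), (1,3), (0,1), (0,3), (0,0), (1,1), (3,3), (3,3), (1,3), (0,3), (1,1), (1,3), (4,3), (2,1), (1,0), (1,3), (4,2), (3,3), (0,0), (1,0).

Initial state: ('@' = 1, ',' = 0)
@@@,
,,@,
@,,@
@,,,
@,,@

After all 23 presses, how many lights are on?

0) @@@,
,,@,
@,,@
@,,,
@,,@
1) @@,,
,@,@
@,@@
@,,,
@,,@
2) @@@@
,@,,
@,@@
@,,,
@,,@
3) @@@@
,@,,
@,@,
@,@@
@,,,
4) @@@@
,@,,
@,,,
@@,,
@,@,
5) @@@,
,@@@
@,,@
@@,,
@,@,
6) ,,,,
,,@@
@,,@
@@,,
@,@,
7) ,,@@
,,@,
@,,@
@@,,
@,@,
8) @@@@
@,@,
@,,@
@@,,
@,@,
9) @,@@
,@,,
@@,@
@@,,
@,@,
10) @,@@
,@,,
@@,,
@@@@
@,@@
11) @,@@
,@,,
@@,@
@@,,
@,@,
12) @,@,
,@@@
@@,,
@@,,
@,@,
13) @,,@
,@@,
@@,,
@@,,
@,@,
14) @@,@
@,,,
@,,,
@@,,
@,@,
15) @@,,
@,@@
@,,@
@@,,
@,@,
16) @@,,
@,@@
@,,@
@@,@
@,,@
17) @@,,
@@@@
,@@@
@,,@
@,,@
18) ,@,,
,,@@
@@@@
@,,@
@,,@
19) ,@,@
,,,,
@@@,
@,,@
@,,@
20) ,@,@
,,,,
@@@,
@,@@
@@@,
21) ,@,@
,,,,
@@@@
@,,,
@@@@
22) @,,@
@,,,
@@@@
@,,,
@@@@
23) ,,,@
,@,,
,@@@
@,,,
@@@@

10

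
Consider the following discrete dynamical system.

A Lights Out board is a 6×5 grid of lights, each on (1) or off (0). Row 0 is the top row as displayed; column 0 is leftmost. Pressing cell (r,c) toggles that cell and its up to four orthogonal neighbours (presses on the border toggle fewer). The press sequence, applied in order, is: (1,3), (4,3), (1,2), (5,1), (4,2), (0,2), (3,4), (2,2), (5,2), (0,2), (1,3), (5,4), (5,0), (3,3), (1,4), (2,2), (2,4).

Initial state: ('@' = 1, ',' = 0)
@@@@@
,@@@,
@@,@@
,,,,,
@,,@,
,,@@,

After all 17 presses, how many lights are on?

14

k=0  @@@@@
,@@@,
@@,@@
,,,,,
@,,@,
,,@@,
k=1  @@@,@
,@,,@
@@,,@
,,,,,
@,,@,
,,@@,
k=2  @@@,@
,@,,@
@@,,@
,,,@,
@,@,@
,,@,,
k=3  @@,,@
,,@@@
@@@,@
,,,@,
@,@,@
,,@,,
k=4  @@,,@
,,@@@
@@@,@
,,,@,
@@@,@
@@,,,
k=5  @@,,@
,,@@@
@@@,@
,,@@,
@,,@@
@@@,,
k=6  @,@@@
,,,@@
@@@,@
,,@@,
@,,@@
@@@,,
k=7  @,@@@
,,,@@
@@@,,
,,@,@
@,,@,
@@@,,
k=8  @,@@@
,,@@@
@,,@,
,,,,@
@,,@,
@@@,,
k=9  @,@@@
,,@@@
@,,@,
,,,,@
@,@@,
@,,@,
k=10  @@,,@
,,,@@
@,,@,
,,,,@
@,@@,
@,,@,
k=11  @@,@@
,,@,,
@,,,,
,,,,@
@,@@,
@,,@,
k=12  @@,@@
,,@,,
@,,,,
,,,,@
@,@@@
@,,,@
k=13  @@,@@
,,@,,
@,,,,
,,,,@
,,@@@
,@,,@
k=14  @@,@@
,,@,,
@,,@,
,,@@,
,,@,@
,@,,@
k=15  @@,@,
,,@@@
@,,@@
,,@@,
,,@,@
,@,,@
k=16  @@,@,
,,,@@
@@@,@
,,,@,
,,@,@
,@,,@
k=17  @@,@,
,,,@,
@@@@,
,,,@@
,,@,@
,@,,@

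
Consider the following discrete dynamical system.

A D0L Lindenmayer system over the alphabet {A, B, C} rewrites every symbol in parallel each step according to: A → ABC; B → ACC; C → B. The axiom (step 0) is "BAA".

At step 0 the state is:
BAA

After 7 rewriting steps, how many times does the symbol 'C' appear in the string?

[0] BAA
[1] ACCABCABC
[2] ABCBBABCACCBABCACCB
[3] ABCACCBACCACCABCACCBABCBBACCABCACCBABCBBACC
[4] ABCACCBABCBBACCABCBBABCBBABCACCBABCBBACCABCACCBACCACCABCBBABCACCBABCBBACCABCACCBACCACCABCBB
[5] ABCACCBABCBBACCABCACCBACCACCABCBBABCACCBACCACCABCACCBACCAC…CCABCACCBACCACCABCBBABCACCBABCBBACCABCBBABCBBABCACCBACCACC  (len 201)
[6] ABCACCBABCBBACCABCACCBACCACCABCBBABCACCBABCBBACCABCBBABCBB…CCABCBBABCACCBACCACCABCACCBACCACCABCACCBABCBBACCABCBBABCBB  (len 431)
[7] ABCACCBABCBBACCABCACCBACCACCABCBBABCACCBABCBBACCABCBBABCBB…BCACCBABCBBACCABCACCBACCACCABCBBABCACCBACCACCABCACCBACCACC  (len 943)

397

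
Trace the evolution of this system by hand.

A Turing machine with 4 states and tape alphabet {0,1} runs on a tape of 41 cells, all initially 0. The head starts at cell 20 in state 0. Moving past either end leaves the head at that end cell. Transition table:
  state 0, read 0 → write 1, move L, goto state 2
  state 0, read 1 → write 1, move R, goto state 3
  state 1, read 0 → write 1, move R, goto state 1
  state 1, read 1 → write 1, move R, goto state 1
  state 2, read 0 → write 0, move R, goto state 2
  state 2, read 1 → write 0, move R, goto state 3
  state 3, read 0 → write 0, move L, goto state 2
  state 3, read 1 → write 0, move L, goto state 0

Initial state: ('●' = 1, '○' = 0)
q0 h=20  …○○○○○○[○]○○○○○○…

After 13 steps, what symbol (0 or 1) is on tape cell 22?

0

0) q0 h=20  …○○○○○○[○]○○○○○○…
1) q2 h=19  …○○○○○○[○]●○○○○○…
2) q2 h=20  …○○○○○○[●]○○○○○○…
3) q3 h=21  …○○○○○○[○]○○○○○○…
4) q2 h=20  …○○○○○○[○]○○○○○○…
5) q2 h=21  …○○○○○○[○]○○○○○○…
6) q2 h=22  …○○○○○○[○]○○○○○○…
7) q2 h=23  …○○○○○○[○]○○○○○○…
8) q2 h=24  …○○○○○○[○]○○○○○○…
9) q2 h=25  …○○○○○○[○]○○○○○○…
10) q2 h=26  …○○○○○○[○]○○○○○○…
11) q2 h=27  …○○○○○○[○]○○○○○○…
12) q2 h=28  …○○○○○○[○]○○○○○○…
13) q2 h=29  …○○○○○○[○]○○○○○○…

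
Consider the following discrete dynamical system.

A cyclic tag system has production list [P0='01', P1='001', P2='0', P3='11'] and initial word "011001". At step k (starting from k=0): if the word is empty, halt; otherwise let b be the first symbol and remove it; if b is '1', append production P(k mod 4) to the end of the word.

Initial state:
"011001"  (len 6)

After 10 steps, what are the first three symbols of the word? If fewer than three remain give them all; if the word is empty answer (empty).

001

step 0: "011001"  (len 6)
step 1: "11001"  (len 5)
step 2: "1001001"  (len 7)
step 3: "0010010"  (len 7)
step 4: "010010"  (len 6)
step 5: "10010"  (len 5)
step 6: "0010001"  (len 7)
step 7: "010001"  (len 6)
step 8: "10001"  (len 5)
step 9: "000101"  (len 6)
step 10: "00101"  (len 5)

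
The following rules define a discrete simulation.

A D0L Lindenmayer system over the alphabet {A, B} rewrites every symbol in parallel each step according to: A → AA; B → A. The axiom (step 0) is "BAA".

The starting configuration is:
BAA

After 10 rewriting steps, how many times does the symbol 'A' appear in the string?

step 0: BAA
step 1: AAAAA
step 2: AAAAAAAAAA
step 3: AAAAAAAAAAAAAAAAAAAA
step 4: AAAAAAAAAAAAAAAAAAAAAAAAAAAAAAAAAAAAAAAA
step 5: AAAAAAAAAAAAAAAAAAAAAAAAAAAAAAAAAAAAAAAAAAAAAAAAAAAAAAAAAAAAAAAAAAAAAAAAAAAAAAAA
step 6: AAAAAAAAAAAAAAAAAAAAAAAAAAAAAAAAAAAAAAAAAAAAAAAAAAAAAAAAAA…AAAAAAAAAAAAAAAAAAAAAAAAAAAAAAAAAAAAAAAAAAAAAAAAAAAAAAAAAA  (len 160)
step 7: AAAAAAAAAAAAAAAAAAAAAAAAAAAAAAAAAAAAAAAAAAAAAAAAAAAAAAAAAA…AAAAAAAAAAAAAAAAAAAAAAAAAAAAAAAAAAAAAAAAAAAAAAAAAAAAAAAAAA  (len 320)
step 8: AAAAAAAAAAAAAAAAAAAAAAAAAAAAAAAAAAAAAAAAAAAAAAAAAAAAAAAAAA…AAAAAAAAAAAAAAAAAAAAAAAAAAAAAAAAAAAAAAAAAAAAAAAAAAAAAAAAAA  (len 640)
step 9: AAAAAAAAAAAAAAAAAAAAAAAAAAAAAAAAAAAAAAAAAAAAAAAAAAAAAAAAAA…AAAAAAAAAAAAAAAAAAAAAAAAAAAAAAAAAAAAAAAAAAAAAAAAAAAAAAAAAA  (len 1280)
step 10: AAAAAAAAAAAAAAAAAAAAAAAAAAAAAAAAAAAAAAAAAAAAAAAAAAAAAAAAAA…AAAAAAAAAAAAAAAAAAAAAAAAAAAAAAAAAAAAAAAAAAAAAAAAAAAAAAAAAA  (len 2560)

2560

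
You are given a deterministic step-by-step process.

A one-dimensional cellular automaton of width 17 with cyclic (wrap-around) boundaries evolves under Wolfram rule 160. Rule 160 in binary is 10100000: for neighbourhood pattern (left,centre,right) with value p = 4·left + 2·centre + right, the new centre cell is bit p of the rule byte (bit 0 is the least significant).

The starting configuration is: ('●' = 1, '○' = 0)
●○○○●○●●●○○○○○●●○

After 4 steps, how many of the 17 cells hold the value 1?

0

gen 0: ●○○○●○●●●○○○○○●●○
gen 1: ○○○○○●○●○○○○○○○○●
gen 2: ○○○○○○●○○○○○○○○○○
gen 3: ○○○○○○○○○○○○○○○○○
gen 4: ○○○○○○○○○○○○○○○○○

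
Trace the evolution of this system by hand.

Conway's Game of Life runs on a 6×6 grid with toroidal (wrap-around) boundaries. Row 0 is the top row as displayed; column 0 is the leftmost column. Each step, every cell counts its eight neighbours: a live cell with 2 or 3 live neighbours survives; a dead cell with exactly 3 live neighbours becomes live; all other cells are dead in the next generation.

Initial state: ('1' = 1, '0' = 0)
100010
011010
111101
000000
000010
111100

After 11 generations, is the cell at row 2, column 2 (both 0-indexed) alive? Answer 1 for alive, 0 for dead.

gen 0: 100010
011010
111101
000000
000010
111100
gen 1: 100010
000010
100111
111111
011100
111110
gen 2: 101010
100000
000000
000000
000000
100010
gen 3: 100100
010001
000000
000000
000000
010100
gen 4: 110010
100000
000000
000000
000000
001000
gen 5: 110001
110001
000000
000000
000000
010000
gen 6: 001001
010001
100000
000000
000000
010000
gen 7: 011000
010001
100000
000000
000000
000000
gen 8: 111000
011000
100000
000000
000000
000000
gen 9: 101000
001000
010000
000000
000000
010000
gen 10: 001000
001000
000000
000000
000000
010000
gen 11: 011000
000000
000000
000000
000000
000000

0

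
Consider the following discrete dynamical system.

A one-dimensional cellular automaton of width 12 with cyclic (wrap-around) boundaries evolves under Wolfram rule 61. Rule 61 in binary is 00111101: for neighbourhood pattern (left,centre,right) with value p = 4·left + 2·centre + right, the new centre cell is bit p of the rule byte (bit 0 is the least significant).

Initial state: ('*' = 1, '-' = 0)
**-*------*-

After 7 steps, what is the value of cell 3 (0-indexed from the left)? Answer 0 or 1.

1

k=0  **-*------*-
k=1  *-*******-**
k=2  -**------**-
k=3  -*-*****-*-*
k=4  ****----****
k=5  ----***-*---
k=6  ***-*--*****
k=7  ---***-*----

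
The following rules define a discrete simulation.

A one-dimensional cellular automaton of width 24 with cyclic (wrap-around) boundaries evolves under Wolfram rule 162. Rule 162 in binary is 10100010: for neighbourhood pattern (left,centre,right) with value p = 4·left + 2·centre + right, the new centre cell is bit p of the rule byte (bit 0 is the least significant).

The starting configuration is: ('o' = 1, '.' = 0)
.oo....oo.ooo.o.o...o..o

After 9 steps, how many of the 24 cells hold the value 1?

step 0: .oo....oo.ooo.o.o...o..o
step 1: o.....o..o.o.o.o...o..o.
step 2: .....o..o.o.o.o...o..o.o
step 3: ....o..o.o.o.o...o..o.o.
step 4: ...o..o.o.o.o...o..o.o..
step 5: ..o..o.o.o.o...o..o.o...
step 6: .o..o.o.o.o...o..o.o....
step 7: o..o.o.o.o...o..o.o.....
step 8: ..o.o.o.o...o..o.o.....o
step 9: .o.o.o.o...o..o.o.....o.

8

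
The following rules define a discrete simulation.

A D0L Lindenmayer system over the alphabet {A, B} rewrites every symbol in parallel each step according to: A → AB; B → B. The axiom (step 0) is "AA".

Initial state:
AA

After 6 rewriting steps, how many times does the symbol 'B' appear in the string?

12

t=0: AA
t=1: ABAB
t=2: ABBABB
t=3: ABBBABBB
t=4: ABBBBABBBB
t=5: ABBBBBABBBBB
t=6: ABBBBBBABBBBBB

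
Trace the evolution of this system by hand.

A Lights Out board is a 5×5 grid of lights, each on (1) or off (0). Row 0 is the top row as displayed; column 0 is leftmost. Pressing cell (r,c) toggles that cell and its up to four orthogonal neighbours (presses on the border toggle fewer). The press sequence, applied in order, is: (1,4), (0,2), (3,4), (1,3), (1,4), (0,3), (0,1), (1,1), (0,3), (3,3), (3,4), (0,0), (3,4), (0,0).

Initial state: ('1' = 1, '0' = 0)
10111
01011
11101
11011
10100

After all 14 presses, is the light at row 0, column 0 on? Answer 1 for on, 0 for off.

k=0  10111
01011
11101
11011
10100
k=1  10110
01000
11100
11011
10100
k=2  11000
01100
11100
11011
10100
k=3  11000
01100
11101
11000
10101
k=4  11010
01011
11111
11000
10101
k=5  11011
01000
11110
11000
10101
k=6  11100
01010
11110
11000
10101
k=7  00000
00010
11110
11000
10101
k=8  01000
11110
10110
11000
10101
k=9  01111
11100
10110
11000
10101
k=10  01111
11100
10100
11111
10111
k=11  01111
11100
10101
11100
10110
k=12  10111
01100
10101
11100
10110
k=13  10111
01100
10100
11111
10111
k=14  01111
11100
10100
11111
10111

0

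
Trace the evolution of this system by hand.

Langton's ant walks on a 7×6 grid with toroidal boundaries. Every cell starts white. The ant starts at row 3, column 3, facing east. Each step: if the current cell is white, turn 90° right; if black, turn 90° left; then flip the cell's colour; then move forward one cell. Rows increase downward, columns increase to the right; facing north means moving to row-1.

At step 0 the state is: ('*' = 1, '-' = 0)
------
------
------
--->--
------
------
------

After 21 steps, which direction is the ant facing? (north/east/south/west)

north

[0] ------
------
------
--->--
------
------
------
[1] ------
------
------
---*--
---v--
------
------
[2] ------
------
------
---*--
--<*--
------
------
[3] ------
------
------
--^*--
--**--
------
------
[4] ------
------
------
--*>--
--**--
------
------
[5] ------
------
---^--
--*---
--**--
------
------
[6] ------
------
---*>-
--*---
--**--
------
------
[7] ------
------
---**-
--*-v-
--**--
------
------
[8] ------
------
---**-
--*<*-
--**--
------
------
[9] ------
------
---^*-
--***-
--**--
------
------
[10] ------
------
--<-*-
--***-
--**--
------
------
[11] ------
--^---
--*-*-
--***-
--**--
------
------
[12] ------
--*>--
--*-*-
--***-
--**--
------
------
[13] ------
--**--
--*v*-
--***-
--**--
------
------
[14] ------
--**--
--<**-
--***-
--**--
------
------
[15] ------
--**--
---**-
--v**-
--**--
------
------
[16] ------
--**--
---**-
--->*-
--**--
------
------
[17] ------
--**--
---^*-
----*-
--**--
------
------
[18] ------
--**--
--<-*-
----*-
--**--
------
------
[19] ------
--^*--
--*-*-
----*-
--**--
------
------
[20] ------
-<-*--
--*-*-
----*-
--**--
------
------
[21] -^----
-*-*--
--*-*-
----*-
--**--
------
------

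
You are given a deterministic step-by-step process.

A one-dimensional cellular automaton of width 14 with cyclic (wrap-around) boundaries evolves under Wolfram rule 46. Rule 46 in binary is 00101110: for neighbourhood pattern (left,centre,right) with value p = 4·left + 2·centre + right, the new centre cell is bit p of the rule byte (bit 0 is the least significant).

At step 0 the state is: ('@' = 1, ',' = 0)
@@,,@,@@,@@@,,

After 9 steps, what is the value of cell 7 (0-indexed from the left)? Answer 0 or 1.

t=0: @@,,@,@@,@@@,,
t=1: @,,@@@@,@@,,,@
t=2: ,,@@,,,@@,,,@@
t=3: ,@@,,,@@,,,@@,
t=4: @@,,,@@,,,@@,,
t=5: @,,,@@,,,@@,,@
t=6: ,,,@@,,,@@,,@@
t=7: ,,@@,,,@@,,@@,
t=8: ,@@,,,@@,,@@,,
t=9: @@,,,@@,,@@,,,

0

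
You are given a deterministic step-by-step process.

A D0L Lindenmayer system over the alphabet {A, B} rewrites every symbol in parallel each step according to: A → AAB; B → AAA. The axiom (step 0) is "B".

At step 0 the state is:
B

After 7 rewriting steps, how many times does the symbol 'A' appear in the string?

[0] B
[1] AAA
[2] AABAABAAB
[3] AABAABAAAAABAABAAAAABAABAAA
[4] AABAABAAAAABAABAAAAABAABAABAABAABAAAAABAABAAAAABAABAABAABAABAAAAABAABAAAAABAABAAB
[5] AABAABAAAAABAABAAAAABAABAABAABAABAAAAABAABAAAAABAABAABAABA…BAABAABAABAAAAABAABAAAAABAABAABAABAABAAAAABAABAAAAABAABAAA  (len 243)
[6] AABAABAAAAABAABAAAAABAABAABAABAABAAAAABAABAAAAABAABAABAABA…BAABAABAABAAAAABAABAAAAABAABAABAABAABAAAAABAABAAAAABAABAAB  (len 729)
[7] AABAABAAAAABAABAAAAABAABAABAABAABAAAAABAABAAAAABAABAABAABA…BAABAABAABAAAAABAABAAAAABAABAABAABAABAAAAABAABAAAAABAABAAA  (len 2187)

1641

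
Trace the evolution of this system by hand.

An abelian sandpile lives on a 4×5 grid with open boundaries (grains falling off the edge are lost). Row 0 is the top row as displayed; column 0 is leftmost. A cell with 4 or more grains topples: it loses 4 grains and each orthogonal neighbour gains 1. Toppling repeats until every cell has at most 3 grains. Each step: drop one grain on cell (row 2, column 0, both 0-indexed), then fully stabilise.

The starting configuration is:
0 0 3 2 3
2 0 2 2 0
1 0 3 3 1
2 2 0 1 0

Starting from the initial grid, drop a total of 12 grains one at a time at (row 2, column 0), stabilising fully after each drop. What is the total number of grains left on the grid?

33

0) 0 0 3 2 3
2 0 2 2 0
1 0 3 3 1
2 2 0 1 0
1) 0 0 3 2 3
2 0 2 2 0
2 0 3 3 1
2 2 0 1 0
2) 0 0 3 2 3
2 0 2 2 0
3 0 3 3 1
2 2 0 1 0
3) 0 0 3 2 3
3 0 2 2 0
0 1 3 3 1
3 2 0 1 0
4) 0 0 3 2 3
3 0 2 2 0
1 1 3 3 1
3 2 0 1 0
5) 0 0 3 2 3
3 0 2 2 0
2 1 3 3 1
3 2 0 1 0
6) 0 0 3 2 3
3 0 2 2 0
3 1 3 3 1
3 2 0 1 0
7) 1 0 3 2 3
0 1 2 2 0
2 2 3 3 1
0 3 0 1 0
8) 1 0 3 2 3
0 1 2 2 0
3 2 3 3 1
0 3 0 1 0
9) 1 0 3 2 3
1 1 2 2 0
0 3 3 3 1
1 3 0 1 0
10) 1 0 3 2 3
1 1 2 2 0
1 3 3 3 1
1 3 0 1 0
11) 1 0 3 2 3
1 1 2 2 0
2 3 3 3 1
1 3 0 1 0
12) 1 0 3 2 3
1 1 2 2 0
3 3 3 3 1
1 3 0 1 0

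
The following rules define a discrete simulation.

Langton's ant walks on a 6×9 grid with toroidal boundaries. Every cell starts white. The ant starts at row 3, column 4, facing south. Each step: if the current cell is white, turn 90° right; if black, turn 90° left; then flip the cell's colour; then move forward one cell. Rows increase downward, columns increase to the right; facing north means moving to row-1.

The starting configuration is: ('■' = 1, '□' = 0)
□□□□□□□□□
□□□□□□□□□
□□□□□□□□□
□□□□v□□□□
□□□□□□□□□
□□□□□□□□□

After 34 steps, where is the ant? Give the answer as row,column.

0,5

gen 0: □□□□□□□□□
□□□□□□□□□
□□□□□□□□□
□□□□v□□□□
□□□□□□□□□
□□□□□□□□□
gen 1: □□□□□□□□□
□□□□□□□□□
□□□□□□□□□
□□□<■□□□□
□□□□□□□□□
□□□□□□□□□
gen 2: □□□□□□□□□
□□□□□□□□□
□□□^□□□□□
□□□■■□□□□
□□□□□□□□□
□□□□□□□□□
gen 3: □□□□□□□□□
□□□□□□□□□
□□□■>□□□□
□□□■■□□□□
□□□□□□□□□
□□□□□□□□□
gen 4: □□□□□□□□□
□□□□□□□□□
□□□■■□□□□
□□□■v□□□□
□□□□□□□□□
□□□□□□□□□
gen 5: □□□□□□□□□
□□□□□□□□□
□□□■■□□□□
□□□■□>□□□
□□□□□□□□□
□□□□□□□□□
gen 6: □□□□□□□□□
□□□□□□□□□
□□□■■□□□□
□□□■□■□□□
□□□□□v□□□
□□□□□□□□□
gen 7: □□□□□□□□□
□□□□□□□□□
□□□■■□□□□
□□□■□■□□□
□□□□<■□□□
□□□□□□□□□
gen 8: □□□□□□□□□
□□□□□□□□□
□□□■■□□□□
□□□■^■□□□
□□□□■■□□□
□□□□□□□□□
gen 9: □□□□□□□□□
□□□□□□□□□
□□□■■□□□□
□□□■■>□□□
□□□□■■□□□
□□□□□□□□□
gen 10: □□□□□□□□□
□□□□□□□□□
□□□■■^□□□
□□□■■□□□□
□□□□■■□□□
□□□□□□□□□
gen 11: □□□□□□□□□
□□□□□□□□□
□□□■■■>□□
□□□■■□□□□
□□□□■■□□□
□□□□□□□□□
gen 12: □□□□□□□□□
□□□□□□□□□
□□□■■■■□□
□□□■■□v□□
□□□□■■□□□
□□□□□□□□□
gen 13: □□□□□□□□□
□□□□□□□□□
□□□■■■■□□
□□□■■<■□□
□□□□■■□□□
□□□□□□□□□
gen 14: □□□□□□□□□
□□□□□□□□□
□□□■■^■□□
□□□■■■■□□
□□□□■■□□□
□□□□□□□□□
gen 15: □□□□□□□□□
□□□□□□□□□
□□□■<□■□□
□□□■■■■□□
□□□□■■□□□
□□□□□□□□□
gen 16: □□□□□□□□□
□□□□□□□□□
□□□■□□■□□
□□□■v■■□□
□□□□■■□□□
□□□□□□□□□
gen 17: □□□□□□□□□
□□□□□□□□□
□□□■□□■□□
□□□■□>■□□
□□□□■■□□□
□□□□□□□□□
gen 18: □□□□□□□□□
□□□□□□□□□
□□□■□^■□□
□□□■□□■□□
□□□□■■□□□
□□□□□□□□□
gen 19: □□□□□□□□□
□□□□□□□□□
□□□■□■>□□
□□□■□□■□□
□□□□■■□□□
□□□□□□□□□
gen 20: □□□□□□□□□
□□□□□□^□□
□□□■□■□□□
□□□■□□■□□
□□□□■■□□□
□□□□□□□□□
gen 21: □□□□□□□□□
□□□□□□■>□
□□□■□■□□□
□□□■□□■□□
□□□□■■□□□
□□□□□□□□□
gen 22: □□□□□□□□□
□□□□□□■■□
□□□■□■□v□
□□□■□□■□□
□□□□■■□□□
□□□□□□□□□
gen 23: □□□□□□□□□
□□□□□□■■□
□□□■□■<■□
□□□■□□■□□
□□□□■■□□□
□□□□□□□□□
gen 24: □□□□□□□□□
□□□□□□^■□
□□□■□■■■□
□□□■□□■□□
□□□□■■□□□
□□□□□□□□□
gen 25: □□□□□□□□□
□□□□□<□■□
□□□■□■■■□
□□□■□□■□□
□□□□■■□□□
□□□□□□□□□
gen 26: □□□□□^□□□
□□□□□■□■□
□□□■□■■■□
□□□■□□■□□
□□□□■■□□□
□□□□□□□□□
gen 27: □□□□□■>□□
□□□□□■□■□
□□□■□■■■□
□□□■□□■□□
□□□□■■□□□
□□□□□□□□□
gen 28: □□□□□■■□□
□□□□□■v■□
□□□■□■■■□
□□□■□□■□□
□□□□■■□□□
□□□□□□□□□
gen 29: □□□□□■■□□
□□□□□<■■□
□□□■□■■■□
□□□■□□■□□
□□□□■■□□□
□□□□□□□□□
gen 30: □□□□□■■□□
□□□□□□■■□
□□□■□v■■□
□□□■□□■□□
□□□□■■□□□
□□□□□□□□□
gen 31: □□□□□■■□□
□□□□□□■■□
□□□■□□>■□
□□□■□□■□□
□□□□■■□□□
□□□□□□□□□
gen 32: □□□□□■■□□
□□□□□□^■□
□□□■□□□■□
□□□■□□■□□
□□□□■■□□□
□□□□□□□□□
gen 33: □□□□□■■□□
□□□□□<□■□
□□□■□□□■□
□□□■□□■□□
□□□□■■□□□
□□□□□□□□□
gen 34: □□□□□^■□□
□□□□□■□■□
□□□■□□□■□
□□□■□□■□□
□□□□■■□□□
□□□□□□□□□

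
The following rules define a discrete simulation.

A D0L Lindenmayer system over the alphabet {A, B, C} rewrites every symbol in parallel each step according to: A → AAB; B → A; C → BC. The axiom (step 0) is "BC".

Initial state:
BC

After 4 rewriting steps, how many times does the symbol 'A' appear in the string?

t=0: BC
t=1: ABC
t=2: AABABC
t=3: AABAABAAABABC
t=4: AABAABAAABAABAAABAABAABAAABABC

20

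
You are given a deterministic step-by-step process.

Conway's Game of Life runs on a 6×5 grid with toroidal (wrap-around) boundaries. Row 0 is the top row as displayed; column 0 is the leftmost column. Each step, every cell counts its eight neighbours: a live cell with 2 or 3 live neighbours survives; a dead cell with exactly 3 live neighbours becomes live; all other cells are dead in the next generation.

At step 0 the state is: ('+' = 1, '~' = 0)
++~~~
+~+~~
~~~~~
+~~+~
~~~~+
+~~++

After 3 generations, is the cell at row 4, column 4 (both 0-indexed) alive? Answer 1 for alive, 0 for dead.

t=0: ++~~~
+~+~~
~~~~~
+~~+~
~~~~+
+~~++
t=1: ~~++~
+~~~~
~+~~+
~~~~+
~~~~~
~+~+~
t=2: ~++++
+++++
~~~~+
+~~~~
~~~~~
~~~+~
t=3: ~~~~~
~~~~~
~~+~~
~~~~~
~~~~~
~~~++

0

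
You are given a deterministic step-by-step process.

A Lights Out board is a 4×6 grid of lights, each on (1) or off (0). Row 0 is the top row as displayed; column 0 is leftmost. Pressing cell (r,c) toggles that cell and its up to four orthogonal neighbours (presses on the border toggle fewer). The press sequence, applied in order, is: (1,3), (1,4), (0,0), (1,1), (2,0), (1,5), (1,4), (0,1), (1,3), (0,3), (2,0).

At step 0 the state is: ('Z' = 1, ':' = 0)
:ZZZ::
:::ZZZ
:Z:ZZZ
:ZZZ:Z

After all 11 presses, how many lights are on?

gen 0: :ZZZ::
:::ZZZ
:Z:ZZZ
:ZZZ:Z
gen 1: :ZZ:::
::Z::Z
:Z::ZZ
:ZZZ:Z
gen 2: :ZZ:Z:
::ZZZ:
:Z:::Z
:ZZZ:Z
gen 3: Z:Z:Z:
Z:ZZZ:
:Z:::Z
:ZZZ:Z
gen 4: ZZZ:Z:
:Z:ZZ:
:::::Z
:ZZZ:Z
gen 5: ZZZ:Z:
ZZ:ZZ:
ZZ:::Z
ZZZZ:Z
gen 6: ZZZ:ZZ
ZZ:Z:Z
ZZ::::
ZZZZ:Z
gen 7: ZZZ::Z
ZZ::Z:
ZZ::Z:
ZZZZ:Z
gen 8: :::::Z
Z:::Z:
ZZ::Z:
ZZZZ:Z
gen 9: :::Z:Z
Z:ZZ::
ZZ:ZZ:
ZZZZ:Z
gen 10: ::Z:ZZ
Z:Z:::
ZZ:ZZ:
ZZZZ:Z
gen 11: ::Z:ZZ
::Z:::
:::ZZ:
:ZZZ:Z

10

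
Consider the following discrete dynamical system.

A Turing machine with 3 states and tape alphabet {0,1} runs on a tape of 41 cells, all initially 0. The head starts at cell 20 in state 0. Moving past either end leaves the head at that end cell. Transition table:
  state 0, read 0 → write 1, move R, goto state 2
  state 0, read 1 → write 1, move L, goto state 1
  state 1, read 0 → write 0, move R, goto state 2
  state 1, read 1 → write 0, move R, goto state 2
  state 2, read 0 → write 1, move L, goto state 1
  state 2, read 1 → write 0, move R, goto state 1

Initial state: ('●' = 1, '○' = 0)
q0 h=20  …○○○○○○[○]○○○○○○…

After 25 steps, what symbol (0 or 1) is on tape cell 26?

step 0: q0 h=20  …○○○○○○[○]○○○○○○…
step 1: q2 h=21  …○○○○○●[○]○○○○○○…
step 2: q1 h=20  …○○○○○○[●]●○○○○○…
step 3: q2 h=21  …○○○○○○[●]○○○○○○…
step 4: q1 h=22  …○○○○○○[○]○○○○○○…
step 5: q2 h=23  …○○○○○○[○]○○○○○○…
step 6: q1 h=22  …○○○○○○[○]●○○○○○…
step 7: q2 h=23  …○○○○○○[●]○○○○○○…
step 8: q1 h=24  …○○○○○○[○]○○○○○○…
step 9: q2 h=25  …○○○○○○[○]○○○○○○…
step 10: q1 h=24  …○○○○○○[○]●○○○○○…
step 11: q2 h=25  …○○○○○○[●]○○○○○○…
step 12: q1 h=26  …○○○○○○[○]○○○○○○…
step 13: q2 h=27  …○○○○○○[○]○○○○○○…
step 14: q1 h=26  …○○○○○○[○]●○○○○○…
step 15: q2 h=27  …○○○○○○[●]○○○○○○…
step 16: q1 h=28  …○○○○○○[○]○○○○○○…
step 17: q2 h=29  …○○○○○○[○]○○○○○○…
step 18: q1 h=28  …○○○○○○[○]●○○○○○…
step 19: q2 h=29  …○○○○○○[●]○○○○○○…
step 20: q1 h=30  …○○○○○○[○]○○○○○○…
step 21: q2 h=31  …○○○○○○[○]○○○○○○…
step 22: q1 h=30  …○○○○○○[○]●○○○○○…
step 23: q2 h=31  …○○○○○○[●]○○○○○○…
step 24: q1 h=32  …○○○○○○[○]○○○○○○…
step 25: q2 h=33  …○○○○○○[○]○○○○○○…

0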